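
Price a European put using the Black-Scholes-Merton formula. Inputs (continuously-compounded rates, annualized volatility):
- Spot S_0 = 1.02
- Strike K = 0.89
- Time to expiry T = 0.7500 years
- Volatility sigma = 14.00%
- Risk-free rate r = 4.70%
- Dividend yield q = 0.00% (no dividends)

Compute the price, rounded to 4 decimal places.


Answer: Price = 0.0040

Derivation:
d1 = (ln(S/K) + (r - q + 0.5*sigma^2) * T) / (sigma * sqrt(T)) = 1.47584291
d2 = d1 - sigma * sqrt(T) = 1.35459936
exp(-rT) = 0.96536405; exp(-qT) = 1.00000000
P = K * exp(-rT) * N(-d2) - S_0 * exp(-qT) * N(-d1)
N(-d1) = 0.06999303; N(-d2) = 0.08777262
P = 0.8900 * 0.96536405 * 0.08777262 - 1.0200 * 1.00000000 * 0.06999303 = 0.0040


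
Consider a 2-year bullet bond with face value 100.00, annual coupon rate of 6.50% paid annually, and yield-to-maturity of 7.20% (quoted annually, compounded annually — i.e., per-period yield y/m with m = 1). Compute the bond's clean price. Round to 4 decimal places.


Coupon per period c = face * coupon_rate / m = 6.500000
Periods per year m = 1; per-period yield y/m = 0.072000
Number of cashflows N = 2
Cashflows (t years, CF_t, discount factor 1/(1+y/m)^(m*t), PV):
  t = 1.0000: CF_t = 6.500000, DF = 0.932836, PV = 6.063433
  t = 2.0000: CF_t = 106.500000, DF = 0.870183, PV = 92.674454
Price P = sum_t PV_t = 98.737887

Answer: Price = 98.7379


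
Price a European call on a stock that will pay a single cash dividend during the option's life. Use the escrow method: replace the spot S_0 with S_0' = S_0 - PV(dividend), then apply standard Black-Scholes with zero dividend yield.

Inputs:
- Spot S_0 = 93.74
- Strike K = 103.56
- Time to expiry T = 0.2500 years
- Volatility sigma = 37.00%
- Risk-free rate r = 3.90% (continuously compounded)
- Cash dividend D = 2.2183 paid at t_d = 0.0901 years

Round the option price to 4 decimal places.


Answer: Price = 2.9443

Derivation:
PV(D) = D * exp(-r * t_d) = 2.2183 * 0.99649227 = 2.21051879
S_0' = S_0 - PV(D) = 93.7400 - 2.21051879 = 91.52948121
d1 = (ln(S_0'/K) + (r + sigma^2/2)*T) / (sigma*sqrt(T)) = -0.52231100
d2 = d1 - sigma*sqrt(T) = -0.70731100
exp(-rT) = 0.99029738
N(d1) = 0.30072690; N(d2) = 0.23968661
C = S_0' * N(d1) - K * exp(-rT) * N(d2) = 91.52948121 * 0.30072690 - 103.5600 * 0.99029738 * 0.23968661 = 2.9443


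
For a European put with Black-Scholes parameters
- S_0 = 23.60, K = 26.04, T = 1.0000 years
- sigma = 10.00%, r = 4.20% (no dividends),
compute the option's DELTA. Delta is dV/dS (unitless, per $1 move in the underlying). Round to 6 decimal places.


d1 = -0.5138710531; d2 = -0.6138710531
phi(d1) = 0.3495983822; exp(-qT) = 1.0000000000; exp(-rT) = 0.9588697806
N(-d1) = 0.6963289265
Delta = -exp(-qT) * N(-d1) = -1.0000000000 * 0.6963289265 = -0.696329

Answer: Delta = -0.696329


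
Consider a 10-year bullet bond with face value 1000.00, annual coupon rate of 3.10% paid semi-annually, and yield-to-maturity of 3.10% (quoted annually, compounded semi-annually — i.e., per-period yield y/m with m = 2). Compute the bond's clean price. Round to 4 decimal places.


Coupon per period c = face * coupon_rate / m = 15.500000
Periods per year m = 2; per-period yield y/m = 0.015500
Number of cashflows N = 20
Cashflows (t years, CF_t, discount factor 1/(1+y/m)^(m*t), PV):
  t = 0.5000: CF_t = 15.500000, DF = 0.984737, PV = 15.263417
  t = 1.0000: CF_t = 15.500000, DF = 0.969706, PV = 15.030445
  t = 1.5000: CF_t = 15.500000, DF = 0.954905, PV = 14.801029
  t = 2.0000: CF_t = 15.500000, DF = 0.940330, PV = 14.575115
  t = 2.5000: CF_t = 15.500000, DF = 0.925977, PV = 14.352649
  t = 3.0000: CF_t = 15.500000, DF = 0.911844, PV = 14.133578
  t = 3.5000: CF_t = 15.500000, DF = 0.897926, PV = 13.917852
  t = 4.0000: CF_t = 15.500000, DF = 0.884220, PV = 13.705418
  t = 4.5000: CF_t = 15.500000, DF = 0.870724, PV = 13.496226
  t = 5.0000: CF_t = 15.500000, DF = 0.857434, PV = 13.290228
  t = 5.5000: CF_t = 15.500000, DF = 0.844347, PV = 13.087373
  t = 6.0000: CF_t = 15.500000, DF = 0.831459, PV = 12.887615
  t = 6.5000: CF_t = 15.500000, DF = 0.818768, PV = 12.690906
  t = 7.0000: CF_t = 15.500000, DF = 0.806271, PV = 12.497200
  t = 7.5000: CF_t = 15.500000, DF = 0.793964, PV = 12.306450
  t = 8.0000: CF_t = 15.500000, DF = 0.781846, PV = 12.118611
  t = 8.5000: CF_t = 15.500000, DF = 0.769912, PV = 11.933640
  t = 9.0000: CF_t = 15.500000, DF = 0.758161, PV = 11.751492
  t = 9.5000: CF_t = 15.500000, DF = 0.746589, PV = 11.572124
  t = 10.0000: CF_t = 1015.500000, DF = 0.735193, PV = 746.588632
Price P = sum_t PV_t = 1000.000000

Answer: Price = 1000.0000


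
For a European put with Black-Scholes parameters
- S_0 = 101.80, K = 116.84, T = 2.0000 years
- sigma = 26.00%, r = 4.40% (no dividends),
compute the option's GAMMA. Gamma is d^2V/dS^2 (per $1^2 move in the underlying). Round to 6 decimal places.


d1 = 0.0484222008; d2 = -0.3192733254
phi(d1) = 0.3984748526; exp(-qT) = 1.0000000000; exp(-rT) = 0.9157608767
Gamma = exp(-qT) * phi(d1) / (S * sigma * sqrt(T)) = 1.0000000000 * 0.3984748526 / (101.8000 * 0.2600 * 1.4142135624) = 0.010645

Answer: Gamma = 0.010645


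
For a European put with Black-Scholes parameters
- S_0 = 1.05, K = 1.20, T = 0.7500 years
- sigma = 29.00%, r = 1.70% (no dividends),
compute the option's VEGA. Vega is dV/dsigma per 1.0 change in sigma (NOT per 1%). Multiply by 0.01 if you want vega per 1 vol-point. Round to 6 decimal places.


Answer: Vega = 0.340573

Derivation:
d1 = -0.3553447271; d2 = -0.6064920942
phi(d1) = 0.3745337085; exp(-qT) = 1.0000000000; exp(-rT) = 0.9873309369
Vega = S * exp(-qT) * phi(d1) * sqrt(T) = 1.0500 * 1.0000000000 * 0.3745337085 * 0.8660254038 = 0.340573


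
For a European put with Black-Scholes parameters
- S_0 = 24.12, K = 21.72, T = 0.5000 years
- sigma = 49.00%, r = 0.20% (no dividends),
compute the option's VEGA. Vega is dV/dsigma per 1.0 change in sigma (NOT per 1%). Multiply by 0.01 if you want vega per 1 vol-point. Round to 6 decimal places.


d1 = 0.4786185785; d2 = 0.1321362557
phi(d1) = 0.3557680146; exp(-qT) = 1.0000000000; exp(-rT) = 0.9990004998
Vega = S * exp(-qT) * phi(d1) * sqrt(T) = 24.1200 * 1.0000000000 * 0.3557680146 * 0.7071067812 = 6.067771

Answer: Vega = 6.067771


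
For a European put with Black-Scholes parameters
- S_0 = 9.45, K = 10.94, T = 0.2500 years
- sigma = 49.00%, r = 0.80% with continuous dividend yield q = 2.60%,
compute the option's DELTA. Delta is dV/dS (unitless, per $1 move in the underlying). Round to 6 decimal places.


d1 = -0.4934634918; d2 = -0.7384634918
phi(d1) = 0.3532103024; exp(-qT) = 0.9935210793; exp(-rT) = 0.9980019987
N(-d1) = 0.6891574351
Delta = -exp(-qT) * N(-d1) = -0.9935210793 * 0.6891574351 = -0.684692

Answer: Delta = -0.684692


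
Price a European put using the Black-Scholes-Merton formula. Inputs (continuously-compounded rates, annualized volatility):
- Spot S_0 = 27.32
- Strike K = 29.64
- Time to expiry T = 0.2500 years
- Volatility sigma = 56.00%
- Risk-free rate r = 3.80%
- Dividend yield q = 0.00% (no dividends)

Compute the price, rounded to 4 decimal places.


Answer: Price = 4.2783

Derivation:
d1 = (ln(S/K) + (r - q + 0.5*sigma^2) * T) / (sigma * sqrt(T)) = -0.11716345
d2 = d1 - sigma * sqrt(T) = -0.39716345
exp(-rT) = 0.99054498; exp(-qT) = 1.00000000
P = K * exp(-rT) * N(-d2) - S_0 * exp(-qT) * N(-d1)
N(-d1) = 0.54663473; N(-d2) = 0.65437653
P = 29.6400 * 0.99054498 * 0.65437653 - 27.3200 * 1.00000000 * 0.54663473 = 4.2783


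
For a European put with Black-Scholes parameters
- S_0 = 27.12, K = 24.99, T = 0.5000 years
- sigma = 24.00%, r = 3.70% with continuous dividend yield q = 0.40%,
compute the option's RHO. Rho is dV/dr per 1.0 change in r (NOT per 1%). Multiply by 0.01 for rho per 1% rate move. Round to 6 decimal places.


d1 = 0.6640658881; d2 = 0.4943602606
phi(d1) = 0.3200012794; exp(-qT) = 0.9980019987; exp(-rT) = 0.9816700746
N(-d2) = 0.3105258870
Rho = -K*T*exp(-rT)*N(-d2) = -24.9900 * 0.5000 * 0.9816700746 * 0.3105258870 = -3.808900

Answer: Rho = -3.808900


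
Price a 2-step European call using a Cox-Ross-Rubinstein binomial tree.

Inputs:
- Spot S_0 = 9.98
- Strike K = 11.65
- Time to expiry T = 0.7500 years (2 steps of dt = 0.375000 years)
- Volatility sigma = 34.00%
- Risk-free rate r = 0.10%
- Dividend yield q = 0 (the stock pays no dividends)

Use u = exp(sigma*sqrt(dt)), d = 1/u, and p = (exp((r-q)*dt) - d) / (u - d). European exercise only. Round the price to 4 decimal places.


Answer: Price = V(0,0) = 0.7021

Derivation:
dt = T/N = 0.375000
u = exp(sigma*sqrt(dt)) = 1.231468; d = 1/u = 0.812039
p = (exp((r-q)*dt) - d) / (u - d) = 0.449030
Discount per step: exp(-r*dt) = 0.999625
Stock lattice S(k, i) with i counting down-moves:
  k=0: S(0,0) = 9.9800
  k=1: S(1,0) = 12.2900; S(1,1) = 8.1042
  k=2: S(2,0) = 15.1348; S(2,1) = 9.9800; S(2,2) = 6.5809
Terminal payoffs V(N, i) = max(S_T - K, 0):
  V(2,0) = 3.484794; V(2,1) = 0.000000; V(2,2) = 0.000000
Backward induction: V(k, i) = exp(-r*dt) * [p * V(k+1, i) + (1-p) * V(k+1, i+1)].
  V(1,0) = exp(-r*dt) * [p*3.484794 + (1-p)*0.000000] = 1.564190
  V(1,1) = exp(-r*dt) * [p*0.000000 + (1-p)*0.000000] = 0.000000
  V(0,0) = exp(-r*dt) * [p*1.564190 + (1-p)*0.000000] = 0.702105


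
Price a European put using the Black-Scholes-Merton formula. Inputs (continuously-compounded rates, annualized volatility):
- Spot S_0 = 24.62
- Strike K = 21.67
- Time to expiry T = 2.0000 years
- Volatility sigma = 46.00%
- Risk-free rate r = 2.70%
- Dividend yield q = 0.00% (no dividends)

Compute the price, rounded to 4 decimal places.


d1 = (ln(S/K) + (r - q + 0.5*sigma^2) * T) / (sigma * sqrt(T)) = 0.60446916
d2 = d1 - sigma * sqrt(T) = -0.04606907
exp(-rT) = 0.94743211; exp(-qT) = 1.00000000
P = K * exp(-rT) * N(-d2) - S_0 * exp(-qT) * N(-d1)
N(-d1) = 0.27276588; N(-d2) = 0.51837240
P = 21.6700 * 0.94743211 * 0.51837240 - 24.6200 * 1.00000000 * 0.27276588 = 3.9271

Answer: Price = 3.9271


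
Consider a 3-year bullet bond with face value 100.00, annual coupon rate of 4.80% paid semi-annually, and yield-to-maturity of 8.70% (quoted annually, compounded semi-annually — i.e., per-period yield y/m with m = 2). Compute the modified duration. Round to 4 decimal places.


Answer: Modified duration = 2.7010

Derivation:
Coupon per period c = face * coupon_rate / m = 2.400000
Periods per year m = 2; per-period yield y/m = 0.043500
Number of cashflows N = 6
Cashflows (t years, CF_t, discount factor 1/(1+y/m)^(m*t), PV):
  t = 0.5000: CF_t = 2.400000, DF = 0.958313, PV = 2.299952
  t = 1.0000: CF_t = 2.400000, DF = 0.918365, PV = 2.204075
  t = 1.5000: CF_t = 2.400000, DF = 0.880081, PV = 2.112194
  t = 2.0000: CF_t = 2.400000, DF = 0.843393, PV = 2.024144
  t = 2.5000: CF_t = 2.400000, DF = 0.808235, PV = 1.939764
  t = 3.0000: CF_t = 102.400000, DF = 0.774543, PV = 79.313157
Price P = sum_t PV_t = 89.893287
First compute Macaulay numerator sum_t t * PV_t:
  t * PV_t at t = 0.5000: 1.149976
  t * PV_t at t = 1.0000: 2.204075
  t * PV_t at t = 1.5000: 3.168292
  t * PV_t at t = 2.0000: 4.048288
  t * PV_t at t = 2.5000: 4.849411
  t * PV_t at t = 3.0000: 237.939471
Macaulay duration D = 253.359512 / 89.893287 = 2.818448
Modified duration = D / (1 + y/m) = 2.818448 / (1 + 0.043500) = 2.700956


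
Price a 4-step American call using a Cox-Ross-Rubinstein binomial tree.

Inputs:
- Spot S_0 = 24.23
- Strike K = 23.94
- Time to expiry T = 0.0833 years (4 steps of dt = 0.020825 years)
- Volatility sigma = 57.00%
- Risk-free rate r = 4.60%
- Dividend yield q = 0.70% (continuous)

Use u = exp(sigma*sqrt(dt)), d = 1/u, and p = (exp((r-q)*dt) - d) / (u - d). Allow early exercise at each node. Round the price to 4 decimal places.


dt = T/N = 0.020825
u = exp(sigma*sqrt(dt)) = 1.085734; d = 1/u = 0.921036
p = (exp((r-q)*dt) - d) / (u - d) = 0.484381
Discount per step: exp(-r*dt) = 0.999043
Stock lattice S(k, i) with i counting down-moves:
  k=0: S(0,0) = 24.2300
  k=1: S(1,0) = 26.3073; S(1,1) = 22.3167
  k=2: S(2,0) = 28.5628; S(2,1) = 24.2300; S(2,2) = 20.5545
  k=3: S(3,0) = 31.0115; S(3,1) = 26.3073; S(3,2) = 22.3167; S(3,3) = 18.9314
  k=4: S(4,0) = 33.6703; S(4,1) = 28.5628; S(4,2) = 24.2300; S(4,3) = 20.5545; S(4,4) = 17.4365
Terminal payoffs V(N, i) = max(S_T - K, 0):
  V(4,0) = 9.730274; V(4,1) = 4.622751; V(4,2) = 0.290000; V(4,3) = 0.000000; V(4,4) = 0.000000
Backward induction: V(k, i) = exp(-r*dt) * [p * V(k+1, i) + (1-p) * V(k+1, i+1)]; then take max(V_cont, immediate exercise) for American.
  V(3,0) = exp(-r*dt) * [p*9.730274 + (1-p)*4.622751] = 7.089942; exercise = 7.071540; V(3,0) = max -> 7.089942
  V(3,1) = exp(-r*dt) * [p*4.622751 + (1-p)*0.290000] = 2.386415; exercise = 2.367327; V(3,1) = max -> 2.386415
  V(3,2) = exp(-r*dt) * [p*0.290000 + (1-p)*0.000000] = 0.140336; exercise = 0.000000; V(3,2) = max -> 0.140336
  V(3,3) = exp(-r*dt) * [p*0.000000 + (1-p)*0.000000] = 0.000000; exercise = 0.000000; V(3,3) = max -> 0.000000
  V(2,0) = exp(-r*dt) * [p*7.089942 + (1-p)*2.386415] = 4.660247; exercise = 4.622751; V(2,0) = max -> 4.660247
  V(2,1) = exp(-r*dt) * [p*2.386415 + (1-p)*0.140336] = 1.227118; exercise = 0.290000; V(2,1) = max -> 1.227118
  V(2,2) = exp(-r*dt) * [p*0.140336 + (1-p)*0.000000] = 0.067911; exercise = 0.000000; V(2,2) = max -> 0.067911
  V(1,0) = exp(-r*dt) * [p*4.660247 + (1-p)*1.227118] = 2.887293; exercise = 2.367327; V(1,0) = max -> 2.887293
  V(1,1) = exp(-r*dt) * [p*1.227118 + (1-p)*0.067911] = 0.628806; exercise = 0.000000; V(1,1) = max -> 0.628806
  V(0,0) = exp(-r*dt) * [p*2.887293 + (1-p)*0.628806] = 1.721124; exercise = 0.290000; V(0,0) = max -> 1.721124

Answer: Price = V(0,0) = 1.7211


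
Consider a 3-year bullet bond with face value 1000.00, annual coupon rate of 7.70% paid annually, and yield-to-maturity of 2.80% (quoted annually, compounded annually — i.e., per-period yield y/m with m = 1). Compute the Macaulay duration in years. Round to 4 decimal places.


Answer: Macaulay duration = 2.8045 years

Derivation:
Coupon per period c = face * coupon_rate / m = 77.000000
Periods per year m = 1; per-period yield y/m = 0.028000
Number of cashflows N = 3
Cashflows (t years, CF_t, discount factor 1/(1+y/m)^(m*t), PV):
  t = 1.0000: CF_t = 77.000000, DF = 0.972763, PV = 74.902724
  t = 2.0000: CF_t = 77.000000, DF = 0.946267, PV = 72.862572
  t = 3.0000: CF_t = 1077.000000, DF = 0.920493, PV = 991.371340
Price P = sum_t PV_t = 1139.136635
Macaulay numerator sum_t t * PV_t:
  t * PV_t at t = 1.0000: 74.902724
  t * PV_t at t = 2.0000: 145.725143
  t * PV_t at t = 3.0000: 2974.114019
Macaulay duration D = (sum_t t * PV_t) / P = 3194.741886 / 1139.136635 = 2.804529


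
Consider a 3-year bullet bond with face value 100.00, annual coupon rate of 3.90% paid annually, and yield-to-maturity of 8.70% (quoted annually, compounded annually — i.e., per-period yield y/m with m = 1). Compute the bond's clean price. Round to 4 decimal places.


Coupon per period c = face * coupon_rate / m = 3.900000
Periods per year m = 1; per-period yield y/m = 0.087000
Number of cashflows N = 3
Cashflows (t years, CF_t, discount factor 1/(1+y/m)^(m*t), PV):
  t = 1.0000: CF_t = 3.900000, DF = 0.919963, PV = 3.587856
  t = 2.0000: CF_t = 3.900000, DF = 0.846332, PV = 3.300696
  t = 3.0000: CF_t = 103.900000, DF = 0.778595, PV = 80.895975
Price P = sum_t PV_t = 87.784528

Answer: Price = 87.7845


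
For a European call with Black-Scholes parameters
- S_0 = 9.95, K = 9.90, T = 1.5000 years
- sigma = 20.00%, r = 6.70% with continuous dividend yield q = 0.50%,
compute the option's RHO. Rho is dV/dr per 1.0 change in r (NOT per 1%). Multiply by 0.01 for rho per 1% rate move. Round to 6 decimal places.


Answer: Rho = 8.184353

Derivation:
d1 = 0.5227121053; d2 = 0.2777631310
phi(d1) = 0.3480001021; exp(-qT) = 0.9925280548; exp(-rT) = 0.9043851124
N(d2) = 0.6094029025
Rho = K*T*exp(-rT)*N(d2) = 9.9000 * 1.5000 * 0.9043851124 * 0.6094029025 = 8.184353


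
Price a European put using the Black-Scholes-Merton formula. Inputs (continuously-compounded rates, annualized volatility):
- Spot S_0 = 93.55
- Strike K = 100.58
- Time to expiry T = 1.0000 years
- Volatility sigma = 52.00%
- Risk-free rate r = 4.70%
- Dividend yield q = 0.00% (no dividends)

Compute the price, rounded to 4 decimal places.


d1 = (ln(S/K) + (r - q + 0.5*sigma^2) * T) / (sigma * sqrt(T)) = 0.21104350
d2 = d1 - sigma * sqrt(T) = -0.30895650
exp(-rT) = 0.95408740; exp(-qT) = 1.00000000
P = K * exp(-rT) * N(-d2) - S_0 * exp(-qT) * N(-d1)
N(-d1) = 0.41642666; N(-d2) = 0.62132269
P = 100.5800 * 0.95408740 * 0.62132269 - 93.5500 * 1.00000000 * 0.41642666 = 20.6667

Answer: Price = 20.6667


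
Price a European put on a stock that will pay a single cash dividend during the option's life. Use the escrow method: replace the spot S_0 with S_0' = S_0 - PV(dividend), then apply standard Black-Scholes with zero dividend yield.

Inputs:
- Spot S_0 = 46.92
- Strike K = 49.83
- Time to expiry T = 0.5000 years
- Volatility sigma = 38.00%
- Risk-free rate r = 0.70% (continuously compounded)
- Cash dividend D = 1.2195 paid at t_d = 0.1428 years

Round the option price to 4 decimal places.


PV(D) = D * exp(-r * t_d) = 1.2195 * 0.99900090 = 1.21828160
S_0' = S_0 - PV(D) = 46.9200 - 1.21828160 = 45.70171840
d1 = (ln(S_0'/K) + (r + sigma^2/2)*T) / (sigma*sqrt(T)) = -0.17447418
d2 = d1 - sigma*sqrt(T) = -0.44317476
exp(-rT) = 0.99650612
N(-d1) = 0.56925359; N(-d2) = 0.67118033
P = K * exp(-rT) * N(-d2) - S_0' * N(-d1) = 49.8300 * 0.99650612 * 0.67118033 - 45.70171840 * 0.56925359 = 7.3122

Answer: Price = 7.3122


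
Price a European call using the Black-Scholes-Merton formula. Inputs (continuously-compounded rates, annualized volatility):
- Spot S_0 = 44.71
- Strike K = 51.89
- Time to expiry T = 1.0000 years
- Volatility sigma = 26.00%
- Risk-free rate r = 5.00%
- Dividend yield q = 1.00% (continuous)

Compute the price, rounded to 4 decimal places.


d1 = (ln(S/K) + (r - q + 0.5*sigma^2) * T) / (sigma * sqrt(T)) = -0.28895732
d2 = d1 - sigma * sqrt(T) = -0.54895732
exp(-rT) = 0.95122942; exp(-qT) = 0.99004983
C = S_0 * exp(-qT) * N(d1) - K * exp(-rT) * N(d2)
N(d1) = 0.38630702; N(d2) = 0.29151737
C = 44.7100 * 0.99004983 * 0.38630702 - 51.8900 * 0.95122942 * 0.29151737 = 2.7108

Answer: Price = 2.7108


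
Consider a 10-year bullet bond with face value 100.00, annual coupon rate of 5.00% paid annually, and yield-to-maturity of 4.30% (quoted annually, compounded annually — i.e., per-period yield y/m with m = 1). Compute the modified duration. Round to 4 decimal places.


Answer: Modified duration = 7.8295

Derivation:
Coupon per period c = face * coupon_rate / m = 5.000000
Periods per year m = 1; per-period yield y/m = 0.043000
Number of cashflows N = 10
Cashflows (t years, CF_t, discount factor 1/(1+y/m)^(m*t), PV):
  t = 1.0000: CF_t = 5.000000, DF = 0.958773, PV = 4.793864
  t = 2.0000: CF_t = 5.000000, DF = 0.919245, PV = 4.596226
  t = 3.0000: CF_t = 5.000000, DF = 0.881347, PV = 4.406736
  t = 4.0000: CF_t = 5.000000, DF = 0.845012, PV = 4.225059
  t = 5.0000: CF_t = 5.000000, DF = 0.810174, PV = 4.050871
  t = 6.0000: CF_t = 5.000000, DF = 0.776773, PV = 3.883865
  t = 7.0000: CF_t = 5.000000, DF = 0.744749, PV = 3.723744
  t = 8.0000: CF_t = 5.000000, DF = 0.714045, PV = 3.570225
  t = 9.0000: CF_t = 5.000000, DF = 0.684607, PV = 3.423034
  t = 10.0000: CF_t = 105.000000, DF = 0.656382, PV = 68.920150
Price P = sum_t PV_t = 105.593775
First compute Macaulay numerator sum_t t * PV_t:
  t * PV_t at t = 1.0000: 4.793864
  t * PV_t at t = 2.0000: 9.192452
  t * PV_t at t = 3.0000: 13.220209
  t * PV_t at t = 4.0000: 16.900236
  t * PV_t at t = 5.0000: 20.254357
  t * PV_t at t = 6.0000: 23.303192
  t * PV_t at t = 7.0000: 26.066210
  t * PV_t at t = 8.0000: 28.561797
  t * PV_t at t = 9.0000: 30.807307
  t * PV_t at t = 10.0000: 689.201501
Macaulay duration D = 862.301125 / 105.593775 = 8.166212
Modified duration = D / (1 + y/m) = 8.166212 / (1 + 0.043000) = 7.829541


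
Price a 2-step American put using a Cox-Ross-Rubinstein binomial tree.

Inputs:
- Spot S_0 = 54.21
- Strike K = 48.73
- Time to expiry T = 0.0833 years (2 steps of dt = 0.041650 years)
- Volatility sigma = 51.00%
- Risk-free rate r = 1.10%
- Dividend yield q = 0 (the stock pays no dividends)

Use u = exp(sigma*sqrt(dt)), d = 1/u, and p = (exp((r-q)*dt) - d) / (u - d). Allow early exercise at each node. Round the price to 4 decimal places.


Answer: Price = V(0,0) = 1.2904

Derivation:
dt = T/N = 0.041650
u = exp(sigma*sqrt(dt)) = 1.109692; d = 1/u = 0.901151
p = (exp((r-q)*dt) - d) / (u - d) = 0.476200
Discount per step: exp(-r*dt) = 0.999542
Stock lattice S(k, i) with i counting down-moves:
  k=0: S(0,0) = 54.2100
  k=1: S(1,0) = 60.1564; S(1,1) = 48.8514
  k=2: S(2,0) = 66.7551; S(2,1) = 54.2100; S(2,2) = 44.0225
Terminal payoffs V(N, i) = max(K - S_T, 0):
  V(2,0) = 0.000000; V(2,1) = 0.000000; V(2,2) = 4.707520
Backward induction: V(k, i) = exp(-r*dt) * [p * V(k+1, i) + (1-p) * V(k+1, i+1)]; then take max(V_cont, immediate exercise) for American.
  V(1,0) = exp(-r*dt) * [p*0.000000 + (1-p)*0.000000] = 0.000000; exercise = 0.000000; V(1,0) = max -> 0.000000
  V(1,1) = exp(-r*dt) * [p*0.000000 + (1-p)*4.707520] = 2.464668; exercise = 0.000000; V(1,1) = max -> 2.464668
  V(0,0) = exp(-r*dt) * [p*0.000000 + (1-p)*2.464668] = 1.290401; exercise = 0.000000; V(0,0) = max -> 1.290401


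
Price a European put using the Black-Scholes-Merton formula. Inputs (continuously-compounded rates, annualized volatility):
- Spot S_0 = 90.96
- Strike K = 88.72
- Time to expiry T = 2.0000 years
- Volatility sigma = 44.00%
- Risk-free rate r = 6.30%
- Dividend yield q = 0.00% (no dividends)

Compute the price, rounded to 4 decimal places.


d1 = (ln(S/K) + (r - q + 0.5*sigma^2) * T) / (sigma * sqrt(T)) = 0.55368792
d2 = d1 - sigma * sqrt(T) = -0.06856605
exp(-rT) = 0.88161485; exp(-qT) = 1.00000000
P = K * exp(-rT) * N(-d2) - S_0 * exp(-qT) * N(-d1)
N(-d1) = 0.28989622; N(-d2) = 0.52733248
P = 88.7200 * 0.88161485 * 0.52733248 - 90.9600 * 1.00000000 * 0.28989622 = 14.8773

Answer: Price = 14.8773


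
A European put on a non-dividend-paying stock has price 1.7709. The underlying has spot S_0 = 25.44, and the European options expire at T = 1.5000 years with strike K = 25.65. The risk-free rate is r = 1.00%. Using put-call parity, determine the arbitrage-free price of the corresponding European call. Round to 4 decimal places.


Put-call parity: C - P = S_0 * exp(-qT) - K * exp(-rT).
S_0 * exp(-qT) = 25.4400 * 1.00000000 = 25.44000000
K * exp(-rT) = 25.6500 * 0.98511194 = 25.26812125
C = P + S*exp(-qT) - K*exp(-rT)
C = 1.7709 + 25.44000000 - 25.26812125 = 1.9428

Answer: Call price = 1.9428


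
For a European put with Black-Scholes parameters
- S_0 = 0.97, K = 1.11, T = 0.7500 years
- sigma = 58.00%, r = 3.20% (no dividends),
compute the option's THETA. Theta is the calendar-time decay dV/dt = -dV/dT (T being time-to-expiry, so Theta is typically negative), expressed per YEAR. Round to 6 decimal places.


d1 = 0.0305214770; d2 = -0.4717732572
phi(d1) = 0.3987565042; exp(-qT) = 1.0000000000; exp(-rT) = 0.9762857098
Theta = -S*exp(-qT)*phi(d1)*sigma/(2*sqrt(T)) + r*K*exp(-rT)*N(-d2) - q*S*exp(-qT)*N(-d1)
N(-d1) = 0.4878255826; N(-d2) = 0.6814556794; sqrt(T) = 0.8660254038
Term 1 = -0.9700 * 1.0000000000 * 0.3987565042 * 0.5800 / (2 * 0.8660254038) = -0.1295229957
Term 2 = 0.0320 * 1.1100 * 0.9762857098 * 0.6814556794 = 0.0236312941
Term 3 = 0 (no dividend yield, q = 0)
Theta = -0.1295229957 + (0.0236312941) + (0.0000000000) = -0.105892

Answer: Theta = -0.105892


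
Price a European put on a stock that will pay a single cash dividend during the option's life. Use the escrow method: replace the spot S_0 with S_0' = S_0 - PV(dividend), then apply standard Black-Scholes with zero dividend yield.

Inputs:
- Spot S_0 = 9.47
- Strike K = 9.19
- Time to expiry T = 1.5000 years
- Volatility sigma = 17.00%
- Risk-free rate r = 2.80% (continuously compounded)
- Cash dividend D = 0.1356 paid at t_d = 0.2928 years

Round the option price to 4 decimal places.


PV(D) = D * exp(-r * t_d) = 0.1356 * 0.99183512 = 0.13449284
S_0' = S_0 - PV(D) = 9.4700 - 0.13449284 = 9.33550716
d1 = (ln(S_0'/K) + (r + sigma^2/2)*T) / (sigma*sqrt(T)) = 0.38127589
d2 = d1 - sigma*sqrt(T) = 0.17306926
exp(-rT) = 0.95886978
N(-d1) = 0.35149927; N(-d2) = 0.43129849
P = K * exp(-rT) * N(-d2) - S_0' * N(-d1) = 9.1900 * 0.95886978 * 0.43129849 - 9.33550716 * 0.35149927 = 0.5192

Answer: Price = 0.5192


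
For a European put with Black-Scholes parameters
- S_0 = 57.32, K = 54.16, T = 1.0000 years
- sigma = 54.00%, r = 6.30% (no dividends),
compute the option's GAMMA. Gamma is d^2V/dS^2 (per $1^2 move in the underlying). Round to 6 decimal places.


d1 = 0.4916795821; d2 = -0.0483204179
phi(d1) = 0.3535208057; exp(-qT) = 1.0000000000; exp(-rT) = 0.9389434737
Gamma = exp(-qT) * phi(d1) / (S * sigma * sqrt(T)) = 1.0000000000 * 0.3535208057 / (57.3200 * 0.5400 * 1.0000000000) = 0.011421

Answer: Gamma = 0.011421


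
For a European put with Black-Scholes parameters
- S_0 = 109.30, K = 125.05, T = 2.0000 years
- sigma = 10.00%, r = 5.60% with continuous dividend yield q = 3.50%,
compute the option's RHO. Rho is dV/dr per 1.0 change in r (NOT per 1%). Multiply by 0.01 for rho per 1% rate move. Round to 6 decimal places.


d1 = -0.5841922630; d2 = -0.7256136193
phi(d1) = 0.3363581267; exp(-qT) = 0.9323938199; exp(-rT) = 0.8940442575
N(-d2) = 0.7659621652
Rho = -K*T*exp(-rT)*N(-d2) = -125.0500 * 2.0000 * 0.8940442575 * 0.7659621652 = -171.269499

Answer: Rho = -171.269499


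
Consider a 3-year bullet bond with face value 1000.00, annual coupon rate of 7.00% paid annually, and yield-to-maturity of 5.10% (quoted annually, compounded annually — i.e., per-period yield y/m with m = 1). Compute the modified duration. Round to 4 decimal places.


Coupon per period c = face * coupon_rate / m = 70.000000
Periods per year m = 1; per-period yield y/m = 0.051000
Number of cashflows N = 3
Cashflows (t years, CF_t, discount factor 1/(1+y/m)^(m*t), PV):
  t = 1.0000: CF_t = 70.000000, DF = 0.951475, PV = 66.603235
  t = 2.0000: CF_t = 70.000000, DF = 0.905304, PV = 63.371299
  t = 3.0000: CF_t = 1070.000000, DF = 0.861374, PV = 921.670378
Price P = sum_t PV_t = 1051.644912
First compute Macaulay numerator sum_t t * PV_t:
  t * PV_t at t = 1.0000: 66.603235
  t * PV_t at t = 2.0000: 126.742598
  t * PV_t at t = 3.0000: 2765.011133
Macaulay duration D = 2958.356966 / 1051.644912 = 2.813076
Modified duration = D / (1 + y/m) = 2.813076 / (1 + 0.051000) = 2.676571

Answer: Modified duration = 2.6766


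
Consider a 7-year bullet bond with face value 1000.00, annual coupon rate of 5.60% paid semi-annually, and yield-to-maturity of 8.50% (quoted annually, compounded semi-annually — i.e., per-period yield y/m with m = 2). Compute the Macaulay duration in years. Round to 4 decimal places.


Answer: Macaulay duration = 5.7715 years

Derivation:
Coupon per period c = face * coupon_rate / m = 28.000000
Periods per year m = 2; per-period yield y/m = 0.042500
Number of cashflows N = 14
Cashflows (t years, CF_t, discount factor 1/(1+y/m)^(m*t), PV):
  t = 0.5000: CF_t = 28.000000, DF = 0.959233, PV = 26.858513
  t = 1.0000: CF_t = 28.000000, DF = 0.920127, PV = 25.763562
  t = 1.5000: CF_t = 28.000000, DF = 0.882616, PV = 24.713249
  t = 2.0000: CF_t = 28.000000, DF = 0.846634, PV = 23.705754
  t = 2.5000: CF_t = 28.000000, DF = 0.812119, PV = 22.739333
  t = 3.0000: CF_t = 28.000000, DF = 0.779011, PV = 21.812309
  t = 3.5000: CF_t = 28.000000, DF = 0.747253, PV = 20.923079
  t = 4.0000: CF_t = 28.000000, DF = 0.716789, PV = 20.070099
  t = 4.5000: CF_t = 28.000000, DF = 0.687568, PV = 19.251894
  t = 5.0000: CF_t = 28.000000, DF = 0.659537, PV = 18.467044
  t = 5.5000: CF_t = 28.000000, DF = 0.632650, PV = 17.714191
  t = 6.0000: CF_t = 28.000000, DF = 0.606858, PV = 16.992030
  t = 6.5000: CF_t = 28.000000, DF = 0.582118, PV = 16.299309
  t = 7.0000: CF_t = 1028.000000, DF = 0.558387, PV = 574.021585
Price P = sum_t PV_t = 849.331952
Macaulay numerator sum_t t * PV_t:
  t * PV_t at t = 0.5000: 13.429257
  t * PV_t at t = 1.0000: 25.763562
  t * PV_t at t = 1.5000: 37.069873
  t * PV_t at t = 2.0000: 47.411508
  t * PV_t at t = 2.5000: 56.848331
  t * PV_t at t = 3.0000: 65.436928
  t * PV_t at t = 3.5000: 73.230775
  t * PV_t at t = 4.0000: 80.280397
  t * PV_t at t = 4.5000: 86.633522
  t * PV_t at t = 5.0000: 92.335222
  t * PV_t at t = 5.5000: 97.428052
  t * PV_t at t = 6.0000: 101.952180
  t * PV_t at t = 6.5000: 105.945511
  t * PV_t at t = 7.0000: 4018.151096
Macaulay duration D = (sum_t t * PV_t) / P = 4901.916216 / 849.331952 = 5.771496


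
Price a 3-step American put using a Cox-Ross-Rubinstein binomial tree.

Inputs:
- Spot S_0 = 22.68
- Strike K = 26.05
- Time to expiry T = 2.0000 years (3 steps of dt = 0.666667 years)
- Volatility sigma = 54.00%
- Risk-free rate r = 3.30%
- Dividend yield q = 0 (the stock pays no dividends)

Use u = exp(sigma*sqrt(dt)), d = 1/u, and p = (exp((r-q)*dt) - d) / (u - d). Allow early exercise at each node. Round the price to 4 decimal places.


dt = T/N = 0.666667
u = exp(sigma*sqrt(dt)) = 1.554118; d = 1/u = 0.643452
p = (exp((r-q)*dt) - d) / (u - d) = 0.415950
Discount per step: exp(-r*dt) = 0.978240
Stock lattice S(k, i) with i counting down-moves:
  k=0: S(0,0) = 22.6800
  k=1: S(1,0) = 35.2474; S(1,1) = 14.5935
  k=2: S(2,0) = 54.7786; S(2,1) = 22.6800; S(2,2) = 9.3902
  k=3: S(3,0) = 85.1324; S(3,1) = 35.2474; S(3,2) = 14.5935; S(3,3) = 6.0421
Terminal payoffs V(N, i) = max(K - S_T, 0):
  V(3,0) = 0.000000; V(3,1) = 0.000000; V(3,2) = 11.456513; V(3,3) = 20.007855
Backward induction: V(k, i) = exp(-r*dt) * [p * V(k+1, i) + (1-p) * V(k+1, i+1)]; then take max(V_cont, immediate exercise) for American.
  V(2,0) = exp(-r*dt) * [p*0.000000 + (1-p)*0.000000] = 0.000000; exercise = 0.000000; V(2,0) = max -> 0.000000
  V(2,1) = exp(-r*dt) * [p*0.000000 + (1-p)*11.456513] = 6.545573; exercise = 3.370000; V(2,1) = max -> 6.545573
  V(2,2) = exp(-r*dt) * [p*11.456513 + (1-p)*20.007855] = 16.092953; exercise = 16.659795; V(2,2) = max -> 16.659795
  V(1,0) = exp(-r*dt) * [p*0.000000 + (1-p)*6.545573] = 3.739753; exercise = 0.000000; V(1,0) = max -> 3.739753
  V(1,1) = exp(-r*dt) * [p*6.545573 + (1-p)*16.659795] = 12.181810; exercise = 11.456513; V(1,1) = max -> 12.181810
  V(0,0) = exp(-r*dt) * [p*3.739753 + (1-p)*12.181810] = 8.481668; exercise = 3.370000; V(0,0) = max -> 8.481668

Answer: Price = V(0,0) = 8.4817


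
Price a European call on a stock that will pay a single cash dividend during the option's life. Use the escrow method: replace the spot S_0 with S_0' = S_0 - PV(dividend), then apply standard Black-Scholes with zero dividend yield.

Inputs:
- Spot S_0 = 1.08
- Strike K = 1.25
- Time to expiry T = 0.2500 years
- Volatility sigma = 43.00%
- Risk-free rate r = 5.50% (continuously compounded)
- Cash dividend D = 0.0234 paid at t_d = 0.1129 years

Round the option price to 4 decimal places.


PV(D) = D * exp(-r * t_d) = 0.0234 * 0.99380974 = 0.02325515
S_0' = S_0 - PV(D) = 1.0800 - 0.02325515 = 1.05674485
d1 = (ln(S_0'/K) + (r + sigma^2/2)*T) / (sigma*sqrt(T)) = -0.60971052
d2 = d1 - sigma*sqrt(T) = -0.82471052
exp(-rT) = 0.98634410
N(d1) = 0.27102679; N(d2) = 0.20476798
C = S_0' * N(d1) - K * exp(-rT) * N(d2) = 1.05674485 * 0.27102679 - 1.2500 * 0.98634410 * 0.20476798 = 0.0339

Answer: Price = 0.0339


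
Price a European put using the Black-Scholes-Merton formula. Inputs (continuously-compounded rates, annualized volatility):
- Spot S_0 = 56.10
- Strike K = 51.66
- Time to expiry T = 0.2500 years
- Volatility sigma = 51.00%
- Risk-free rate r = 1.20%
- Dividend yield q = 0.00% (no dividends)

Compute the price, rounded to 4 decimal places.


Answer: Price = 3.4630

Derivation:
d1 = (ln(S/K) + (r - q + 0.5*sigma^2) * T) / (sigma * sqrt(T)) = 0.46260598
d2 = d1 - sigma * sqrt(T) = 0.20760598
exp(-rT) = 0.99700450; exp(-qT) = 1.00000000
P = K * exp(-rT) * N(-d2) - S_0 * exp(-qT) * N(-d1)
N(-d1) = 0.32182341; N(-d2) = 0.41776832
P = 51.6600 * 0.99700450 * 0.41776832 - 56.1000 * 1.00000000 * 0.32182341 = 3.4630


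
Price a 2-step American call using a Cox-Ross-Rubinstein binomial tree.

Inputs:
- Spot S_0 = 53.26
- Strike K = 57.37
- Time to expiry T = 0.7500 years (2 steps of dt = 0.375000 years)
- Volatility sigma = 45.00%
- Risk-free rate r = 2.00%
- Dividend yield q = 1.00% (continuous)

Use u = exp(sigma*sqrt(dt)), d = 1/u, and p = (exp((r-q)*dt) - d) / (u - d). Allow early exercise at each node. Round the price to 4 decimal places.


Answer: Price = V(0,0) = 6.6319

Derivation:
dt = T/N = 0.375000
u = exp(sigma*sqrt(dt)) = 1.317278; d = 1/u = 0.759141
p = (exp((r-q)*dt) - d) / (u - d) = 0.438272
Discount per step: exp(-r*dt) = 0.992528
Stock lattice S(k, i) with i counting down-moves:
  k=0: S(0,0) = 53.2600
  k=1: S(1,0) = 70.1582; S(1,1) = 40.4319
  k=2: S(2,0) = 92.4179; S(2,1) = 53.2600; S(2,2) = 30.6935
Terminal payoffs V(N, i) = max(S_T - K, 0):
  V(2,0) = 35.047908; V(2,1) = 0.000000; V(2,2) = 0.000000
Backward induction: V(k, i) = exp(-r*dt) * [p * V(k+1, i) + (1-p) * V(k+1, i+1)]; then take max(V_cont, immediate exercise) for American.
  V(1,0) = exp(-r*dt) * [p*35.047908 + (1-p)*0.000000] = 15.245750; exercise = 12.788234; V(1,0) = max -> 15.245750
  V(1,1) = exp(-r*dt) * [p*0.000000 + (1-p)*0.000000] = 0.000000; exercise = 0.000000; V(1,1) = max -> 0.000000
  V(0,0) = exp(-r*dt) * [p*15.245750 + (1-p)*0.000000] = 6.631862; exercise = 0.000000; V(0,0) = max -> 6.631862


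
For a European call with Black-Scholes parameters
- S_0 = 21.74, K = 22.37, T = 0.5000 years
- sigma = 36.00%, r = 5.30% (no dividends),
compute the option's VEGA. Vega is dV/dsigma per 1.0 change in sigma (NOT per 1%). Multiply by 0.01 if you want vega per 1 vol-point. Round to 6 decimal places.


d1 = 0.1191596949; d2 = -0.1353987463
phi(d1) = 0.3961200133; exp(-qT) = 1.0000000000; exp(-rT) = 0.9738480438
Vega = S * exp(-qT) * phi(d1) * sqrt(T) = 21.7400 * 1.0000000000 * 0.3961200133 * 0.7071067812 = 6.089355

Answer: Vega = 6.089355


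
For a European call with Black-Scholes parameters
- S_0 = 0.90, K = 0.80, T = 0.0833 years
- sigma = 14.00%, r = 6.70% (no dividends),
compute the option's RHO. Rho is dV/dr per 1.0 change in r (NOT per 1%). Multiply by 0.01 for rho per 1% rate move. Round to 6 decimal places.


Answer: Rho = 0.066189

Derivation:
d1 = 3.0732846205; d2 = 3.0328781853
phi(d1) = 0.0035476222; exp(-qT) = 1.0000000000; exp(-rT) = 0.9944344454
N(d2) = 0.9987888332
Rho = K*T*exp(-rT)*N(d2) = 0.8000 * 0.0833 * 0.9944344454 * 0.9987888332 = 0.066189


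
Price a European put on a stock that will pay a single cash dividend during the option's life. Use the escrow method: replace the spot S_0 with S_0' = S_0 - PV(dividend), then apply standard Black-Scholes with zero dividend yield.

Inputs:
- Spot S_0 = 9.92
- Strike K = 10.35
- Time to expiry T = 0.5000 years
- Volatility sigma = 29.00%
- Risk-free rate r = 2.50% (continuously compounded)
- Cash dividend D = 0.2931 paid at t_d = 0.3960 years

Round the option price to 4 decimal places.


Answer: Price = 1.1403

Derivation:
PV(D) = D * exp(-r * t_d) = 0.2931 * 0.99014884 = 0.29021263
S_0' = S_0 - PV(D) = 9.9200 - 0.29021263 = 9.62978737
d1 = (ln(S_0'/K) + (r + sigma^2/2)*T) / (sigma*sqrt(T)) = -0.18823852
d2 = d1 - sigma*sqrt(T) = -0.39329949
exp(-rT) = 0.98757780
N(-d1) = 0.57465516; N(-d2) = 0.65295085
P = K * exp(-rT) * N(-d2) - S_0' * N(-d1) = 10.3500 * 0.98757780 * 0.65295085 - 9.62978737 * 0.57465516 = 1.1403


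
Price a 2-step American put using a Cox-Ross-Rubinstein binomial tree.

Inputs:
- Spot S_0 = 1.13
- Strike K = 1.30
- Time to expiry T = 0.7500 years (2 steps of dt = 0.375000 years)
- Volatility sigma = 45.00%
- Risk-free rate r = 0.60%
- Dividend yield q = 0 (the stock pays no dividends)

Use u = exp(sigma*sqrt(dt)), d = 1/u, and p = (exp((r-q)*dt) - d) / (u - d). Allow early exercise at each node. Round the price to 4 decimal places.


Answer: Price = V(0,0) = 0.2906

Derivation:
dt = T/N = 0.375000
u = exp(sigma*sqrt(dt)) = 1.317278; d = 1/u = 0.759141
p = (exp((r-q)*dt) - d) / (u - d) = 0.435577
Discount per step: exp(-r*dt) = 0.997753
Stock lattice S(k, i) with i counting down-moves:
  k=0: S(0,0) = 1.1300
  k=1: S(1,0) = 1.4885; S(1,1) = 0.8578
  k=2: S(2,0) = 1.9608; S(2,1) = 1.1300; S(2,2) = 0.6512
Terminal payoffs V(N, i) = max(K - S_T, 0):
  V(2,0) = 0.000000; V(2,1) = 0.170000; V(2,2) = 0.648786
Backward induction: V(k, i) = exp(-r*dt) * [p * V(k+1, i) + (1-p) * V(k+1, i+1)]; then take max(V_cont, immediate exercise) for American.
  V(1,0) = exp(-r*dt) * [p*0.000000 + (1-p)*0.170000] = 0.095736; exercise = 0.000000; V(1,0) = max -> 0.095736
  V(1,1) = exp(-r*dt) * [p*0.170000 + (1-p)*0.648786] = 0.439249; exercise = 0.442171; V(1,1) = max -> 0.442171
  V(0,0) = exp(-r*dt) * [p*0.095736 + (1-p)*0.442171] = 0.290617; exercise = 0.170000; V(0,0) = max -> 0.290617


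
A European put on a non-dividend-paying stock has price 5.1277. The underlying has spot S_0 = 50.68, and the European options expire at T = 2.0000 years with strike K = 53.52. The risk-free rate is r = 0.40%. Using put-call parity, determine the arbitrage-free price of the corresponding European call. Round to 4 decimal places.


Put-call parity: C - P = S_0 * exp(-qT) - K * exp(-rT).
S_0 * exp(-qT) = 50.6800 * 1.00000000 = 50.68000000
K * exp(-rT) = 53.5200 * 0.99203191 = 53.09354808
C = P + S*exp(-qT) - K*exp(-rT)
C = 5.1277 + 50.68000000 - 53.09354808 = 2.7142

Answer: Call price = 2.7142


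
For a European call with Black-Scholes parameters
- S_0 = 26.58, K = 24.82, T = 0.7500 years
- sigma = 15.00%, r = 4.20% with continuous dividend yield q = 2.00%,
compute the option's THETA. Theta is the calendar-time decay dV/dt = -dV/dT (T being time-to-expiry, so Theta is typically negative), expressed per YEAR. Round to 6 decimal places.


d1 = 0.7193535979; d2 = 0.5894497873
phi(d1) = 0.3079945064; exp(-qT) = 0.9851119396; exp(-rT) = 0.9689909565
Theta = -S*exp(-qT)*phi(d1)*sigma/(2*sqrt(T)) - r*K*exp(-rT)*N(d2) + q*S*exp(-qT)*N(d1)
N(d1) = 0.7640384602; N(d2) = 0.7222202068; sqrt(T) = 0.8660254038
Term 1 = -26.5800 * 0.9851119396 * 0.3079945064 * 0.1500 / (2 * 0.8660254038) = -0.6984159698
Term 2 = -0.0420 * 24.8200 * 0.9689909565 * 0.7222202068 = -0.7295254156
Term 3 = 0.0200 * 26.5800 * 0.9851119396 * 0.7640384602 = 0.4001158685
Theta = -0.6984159698 + (-0.7295254156) + (0.4001158685) = -1.027826

Answer: Theta = -1.027826


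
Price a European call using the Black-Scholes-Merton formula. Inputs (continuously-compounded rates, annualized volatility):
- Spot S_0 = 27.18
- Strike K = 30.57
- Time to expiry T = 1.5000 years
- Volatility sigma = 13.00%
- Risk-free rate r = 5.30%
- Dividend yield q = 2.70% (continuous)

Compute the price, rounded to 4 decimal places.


Answer: Price = 0.8625

Derivation:
d1 = (ln(S/K) + (r - q + 0.5*sigma^2) * T) / (sigma * sqrt(T)) = -0.41366686
d2 = d1 - sigma * sqrt(T) = -0.57288369
exp(-rT) = 0.92357802; exp(-qT) = 0.96030916
C = S_0 * exp(-qT) * N(d1) - K * exp(-rT) * N(d2)
N(d1) = 0.33955905; N(d2) = 0.28336172
C = 27.1800 * 0.96030916 * 0.33955905 - 30.5700 * 0.92357802 * 0.28336172 = 0.8625


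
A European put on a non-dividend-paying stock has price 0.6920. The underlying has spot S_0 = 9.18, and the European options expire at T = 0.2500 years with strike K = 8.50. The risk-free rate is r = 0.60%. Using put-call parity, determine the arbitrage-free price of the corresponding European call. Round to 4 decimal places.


Answer: Call price = 1.3847

Derivation:
Put-call parity: C - P = S_0 * exp(-qT) - K * exp(-rT).
S_0 * exp(-qT) = 9.1800 * 1.00000000 = 9.18000000
K * exp(-rT) = 8.5000 * 0.99850112 = 8.48725956
C = P + S*exp(-qT) - K*exp(-rT)
C = 0.6920 + 9.18000000 - 8.48725956 = 1.3847


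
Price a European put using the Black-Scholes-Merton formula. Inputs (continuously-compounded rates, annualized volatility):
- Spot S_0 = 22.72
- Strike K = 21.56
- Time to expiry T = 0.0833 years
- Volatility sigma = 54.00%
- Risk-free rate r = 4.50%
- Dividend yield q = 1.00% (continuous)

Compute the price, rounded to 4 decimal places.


Answer: Price = 0.8466

Derivation:
d1 = (ln(S/K) + (r - q + 0.5*sigma^2) * T) / (sigma * sqrt(T)) = 0.43288431
d2 = d1 - sigma * sqrt(T) = 0.27703091
exp(-rT) = 0.99625852; exp(-qT) = 0.99916735
P = K * exp(-rT) * N(-d2) - S_0 * exp(-qT) * N(-d1)
N(-d1) = 0.33254941; N(-d2) = 0.39087818
P = 21.5600 * 0.99625852 * 0.39087818 - 22.7200 * 0.99916735 * 0.33254941 = 0.8466
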